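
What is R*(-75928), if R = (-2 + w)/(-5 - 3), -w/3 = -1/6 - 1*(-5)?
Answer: -313203/2 ≈ -1.5660e+5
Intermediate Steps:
w = -29/2 (w = -3*(-1/6 - 1*(-5)) = -3*(-1*1/6 + 5) = -3*(-1/6 + 5) = -3*29/6 = -29/2 ≈ -14.500)
R = 33/16 (R = (-2 - 29/2)/(-5 - 3) = -33/2/(-8) = -33/2*(-1/8) = 33/16 ≈ 2.0625)
R*(-75928) = (33/16)*(-75928) = -313203/2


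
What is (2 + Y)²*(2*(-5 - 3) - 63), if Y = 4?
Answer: -2844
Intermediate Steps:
(2 + Y)²*(2*(-5 - 3) - 63) = (2 + 4)²*(2*(-5 - 3) - 63) = 6²*(2*(-8) - 63) = 36*(-16 - 63) = 36*(-79) = -2844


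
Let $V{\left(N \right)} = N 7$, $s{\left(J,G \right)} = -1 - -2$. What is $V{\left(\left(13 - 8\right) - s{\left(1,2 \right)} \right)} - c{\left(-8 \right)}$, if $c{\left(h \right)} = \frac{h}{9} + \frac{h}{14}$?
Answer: $\frac{1856}{63} \approx 29.46$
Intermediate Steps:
$s{\left(J,G \right)} = 1$ ($s{\left(J,G \right)} = -1 + 2 = 1$)
$V{\left(N \right)} = 7 N$
$c{\left(h \right)} = \frac{23 h}{126}$ ($c{\left(h \right)} = h \frac{1}{9} + h \frac{1}{14} = \frac{h}{9} + \frac{h}{14} = \frac{23 h}{126}$)
$V{\left(\left(13 - 8\right) - s{\left(1,2 \right)} \right)} - c{\left(-8 \right)} = 7 \left(\left(13 - 8\right) - 1\right) - \frac{23}{126} \left(-8\right) = 7 \left(\left(13 - 8\right) - 1\right) - - \frac{92}{63} = 7 \left(5 - 1\right) + \frac{92}{63} = 7 \cdot 4 + \frac{92}{63} = 28 + \frac{92}{63} = \frac{1856}{63}$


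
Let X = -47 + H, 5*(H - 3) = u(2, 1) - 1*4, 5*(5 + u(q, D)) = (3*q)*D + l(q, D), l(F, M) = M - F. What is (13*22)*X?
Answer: -65208/5 ≈ -13042.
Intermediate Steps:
u(q, D) = -5 - q/5 + D/5 + 3*D*q/5 (u(q, D) = -5 + ((3*q)*D + (D - q))/5 = -5 + (3*D*q + (D - q))/5 = -5 + (D - q + 3*D*q)/5 = -5 + (-q/5 + D/5 + 3*D*q/5) = -5 - q/5 + D/5 + 3*D*q/5)
H = 7/5 (H = 3 + ((-5 - ⅕*2 + (⅕)*1 + (⅗)*1*2) - 1*4)/5 = 3 + ((-5 - ⅖ + ⅕ + 6/5) - 4)/5 = 3 + (-4 - 4)/5 = 3 + (⅕)*(-8) = 3 - 8/5 = 7/5 ≈ 1.4000)
X = -228/5 (X = -47 + 7/5 = -228/5 ≈ -45.600)
(13*22)*X = (13*22)*(-228/5) = 286*(-228/5) = -65208/5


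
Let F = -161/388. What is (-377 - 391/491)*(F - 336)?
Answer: 12106434221/95254 ≈ 1.2710e+5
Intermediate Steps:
F = -161/388 (F = -161*1/388 = -161/388 ≈ -0.41495)
(-377 - 391/491)*(F - 336) = (-377 - 391/491)*(-161/388 - 336) = (-377 - 391*1/491)*(-130529/388) = (-377 - 391/491)*(-130529/388) = -185498/491*(-130529/388) = 12106434221/95254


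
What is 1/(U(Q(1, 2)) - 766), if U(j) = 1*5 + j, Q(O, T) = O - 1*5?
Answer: -1/765 ≈ -0.0013072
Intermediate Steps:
Q(O, T) = -5 + O (Q(O, T) = O - 5 = -5 + O)
U(j) = 5 + j
1/(U(Q(1, 2)) - 766) = 1/((5 + (-5 + 1)) - 766) = 1/((5 - 4) - 766) = 1/(1 - 766) = 1/(-765) = -1/765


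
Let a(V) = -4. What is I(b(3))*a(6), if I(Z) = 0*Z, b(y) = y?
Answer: 0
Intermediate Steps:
I(Z) = 0
I(b(3))*a(6) = 0*(-4) = 0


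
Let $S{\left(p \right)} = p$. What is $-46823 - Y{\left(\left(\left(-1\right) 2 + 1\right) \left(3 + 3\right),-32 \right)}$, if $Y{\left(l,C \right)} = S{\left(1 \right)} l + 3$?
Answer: $-46820$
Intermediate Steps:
$Y{\left(l,C \right)} = 3 + l$ ($Y{\left(l,C \right)} = 1 l + 3 = l + 3 = 3 + l$)
$-46823 - Y{\left(\left(\left(-1\right) 2 + 1\right) \left(3 + 3\right),-32 \right)} = -46823 - \left(3 + \left(\left(-1\right) 2 + 1\right) \left(3 + 3\right)\right) = -46823 - \left(3 + \left(-2 + 1\right) 6\right) = -46823 - \left(3 - 6\right) = -46823 - -3 = -46823 + 3 = -46820$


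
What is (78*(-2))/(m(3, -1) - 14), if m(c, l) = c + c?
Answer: 39/2 ≈ 19.500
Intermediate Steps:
m(c, l) = 2*c
(78*(-2))/(m(3, -1) - 14) = (78*(-2))/(2*3 - 14) = -156/(6 - 14) = -156/(-8) = -156*(-⅛) = 39/2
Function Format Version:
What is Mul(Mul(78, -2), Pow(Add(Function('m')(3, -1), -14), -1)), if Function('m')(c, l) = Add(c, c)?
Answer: Rational(39, 2) ≈ 19.500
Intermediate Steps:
Function('m')(c, l) = Mul(2, c)
Mul(Mul(78, -2), Pow(Add(Function('m')(3, -1), -14), -1)) = Mul(Mul(78, -2), Pow(Add(Mul(2, 3), -14), -1)) = Mul(-156, Pow(Add(6, -14), -1)) = Mul(-156, Pow(-8, -1)) = Mul(-156, Rational(-1, 8)) = Rational(39, 2)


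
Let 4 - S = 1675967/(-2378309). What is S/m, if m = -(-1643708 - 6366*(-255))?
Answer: 11189203/48465180802 ≈ 0.00023087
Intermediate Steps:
m = 20378 (m = -(-1643708 + 1623330) = -1*(-20378) = 20378)
S = 11189203/2378309 (S = 4 - 1675967/(-2378309) = 4 - 1675967*(-1)/2378309 = 4 - 1*(-1675967/2378309) = 4 + 1675967/2378309 = 11189203/2378309 ≈ 4.7047)
S/m = (11189203/2378309)/20378 = (11189203/2378309)*(1/20378) = 11189203/48465180802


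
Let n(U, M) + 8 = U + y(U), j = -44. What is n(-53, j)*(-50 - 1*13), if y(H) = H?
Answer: 7182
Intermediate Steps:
n(U, M) = -8 + 2*U (n(U, M) = -8 + (U + U) = -8 + 2*U)
n(-53, j)*(-50 - 1*13) = (-8 + 2*(-53))*(-50 - 1*13) = (-8 - 106)*(-50 - 13) = -114*(-63) = 7182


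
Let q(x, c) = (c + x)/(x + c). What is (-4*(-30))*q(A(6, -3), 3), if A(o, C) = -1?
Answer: 120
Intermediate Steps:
q(x, c) = 1 (q(x, c) = (c + x)/(c + x) = 1)
(-4*(-30))*q(A(6, -3), 3) = -4*(-30)*1 = 120*1 = 120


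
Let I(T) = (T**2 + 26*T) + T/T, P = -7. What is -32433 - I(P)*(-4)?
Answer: -32961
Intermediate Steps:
I(T) = 1 + T**2 + 26*T (I(T) = (T**2 + 26*T) + 1 = 1 + T**2 + 26*T)
-32433 - I(P)*(-4) = -32433 - (1 + (-7)**2 + 26*(-7))*(-4) = -32433 - (1 + 49 - 182)*(-4) = -32433 - (-132)*(-4) = -32433 - 1*528 = -32433 - 528 = -32961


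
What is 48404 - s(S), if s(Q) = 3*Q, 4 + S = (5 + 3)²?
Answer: 48224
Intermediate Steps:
S = 60 (S = -4 + (5 + 3)² = -4 + 8² = -4 + 64 = 60)
48404 - s(S) = 48404 - 3*60 = 48404 - 1*180 = 48404 - 180 = 48224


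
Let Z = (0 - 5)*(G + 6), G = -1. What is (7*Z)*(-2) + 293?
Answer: 643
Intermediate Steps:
Z = -25 (Z = (0 - 5)*(-1 + 6) = -5*5 = -25)
(7*Z)*(-2) + 293 = (7*(-25))*(-2) + 293 = -175*(-2) + 293 = 350 + 293 = 643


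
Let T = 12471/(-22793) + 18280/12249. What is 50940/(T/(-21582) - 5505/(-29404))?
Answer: 4512624244842325083120/16581336504156713 ≈ 2.7215e+5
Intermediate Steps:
T = 263898761/279191457 (T = 12471*(-1/22793) + 18280*(1/12249) = -12471/22793 + 18280/12249 = 263898761/279191457 ≈ 0.94522)
50940/(T/(-21582) - 5505/(-29404)) = 50940/((263898761/279191457)/(-21582) - 5505/(-29404)) = 50940/((263898761/279191457)*(-1/21582) - 5505*(-1/29404)) = 50940/(-263898761/6025510024974 + 5505/29404) = 50940/(16581336504156713/88587048387167748) = 50940*(88587048387167748/16581336504156713) = 4512624244842325083120/16581336504156713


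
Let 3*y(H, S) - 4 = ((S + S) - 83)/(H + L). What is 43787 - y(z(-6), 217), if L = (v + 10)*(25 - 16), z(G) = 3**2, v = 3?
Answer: 1838959/42 ≈ 43785.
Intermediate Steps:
z(G) = 9
L = 117 (L = (3 + 10)*(25 - 16) = 13*9 = 117)
y(H, S) = 4/3 + (-83 + 2*S)/(3*(117 + H)) (y(H, S) = 4/3 + (((S + S) - 83)/(H + 117))/3 = 4/3 + ((2*S - 83)/(117 + H))/3 = 4/3 + ((-83 + 2*S)/(117 + H))/3 = 4/3 + (-83 + 2*S)/(3*(117 + H)))
43787 - y(z(-6), 217) = 43787 - (385 + 2*217 + 4*9)/(3*(117 + 9)) = 43787 - (385 + 434 + 36)/(3*126) = 43787 - 855/(3*126) = 43787 - 1*95/42 = 43787 - 95/42 = 1838959/42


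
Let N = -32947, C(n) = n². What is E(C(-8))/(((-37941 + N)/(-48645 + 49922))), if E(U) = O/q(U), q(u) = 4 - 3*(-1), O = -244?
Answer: 77897/124054 ≈ 0.62793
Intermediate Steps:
q(u) = 7 (q(u) = 4 + 3 = 7)
E(U) = -244/7
E(C(-8))/(((-37941 + N)/(-48645 + 49922))) = -244*(-48645 + 49922)/(-37941 - 32947)/7 = -244/(7*((-70888/1277))) = -244/(7*((-70888*1/1277))) = -244/(7*(-70888/1277)) = -244/7*(-1277/70888) = 77897/124054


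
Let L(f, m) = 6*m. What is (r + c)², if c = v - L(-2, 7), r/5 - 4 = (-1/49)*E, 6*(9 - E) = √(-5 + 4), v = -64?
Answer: 653006891/86436 - 21295*I/7203 ≈ 7554.8 - 2.9564*I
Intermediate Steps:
E = 9 - I/6 (E = 9 - √(-5 + 4)/6 = 9 - I/6 ≈ 9.0 - 0.16667*I)
r = 935/49 + 5*I/294 (r = 20 + 5*((-1/49)*(9 - I/6)) = 20 + 5*((-1*1/49)*(9 - I/6)) = 20 + 5*(-(9 - I/6)/49) = 20 + 5*(-9/49 + I/294) = 20 + (-45/49 + 5*I/294) = 935/49 + 5*I/294 ≈ 19.082 + 0.017007*I)
c = -106 (c = -64 - 6*7 = -64 - 1*42 = -64 - 42 = -106)
(r + c)² = ((935/49 + 5*I/294) - 106)² = (-4259/49 + 5*I/294)²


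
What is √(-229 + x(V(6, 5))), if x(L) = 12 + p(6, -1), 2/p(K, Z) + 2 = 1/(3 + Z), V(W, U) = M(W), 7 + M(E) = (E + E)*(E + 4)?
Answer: I*√1965/3 ≈ 14.776*I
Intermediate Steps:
M(E) = -7 + 2*E*(4 + E) (M(E) = -7 + (E + E)*(E + 4) = -7 + (2*E)*(4 + E) = -7 + 2*E*(4 + E))
V(W, U) = -7 + 2*W² + 8*W
p(K, Z) = 2/(-2 + 1/(3 + Z))
x(L) = 32/3 (x(L) = 12 + 2*(-3 - 1*(-1))/(5 + 2*(-1)) = 12 + 2*(-3 + 1)/(5 - 2) = 12 + 2*(-2)/3 = 12 + 2*(⅓)*(-2) = 12 - 4/3 = 32/3)
√(-229 + x(V(6, 5))) = √(-229 + 32/3) = √(-655/3) = I*√1965/3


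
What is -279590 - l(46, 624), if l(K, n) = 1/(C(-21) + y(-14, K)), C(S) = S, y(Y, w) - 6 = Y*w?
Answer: -184249809/659 ≈ -2.7959e+5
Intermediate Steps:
y(Y, w) = 6 + Y*w
l(K, n) = 1/(-15 - 14*K) (l(K, n) = 1/(-21 + (6 - 14*K)) = 1/(-15 - 14*K))
-279590 - l(46, 624) = -279590 - (-1)/(15 + 14*46) = -279590 - (-1)/(15 + 644) = -279590 - (-1)/659 = -279590 - 1*(-1/659) = -279590 + 1/659 = -184249809/659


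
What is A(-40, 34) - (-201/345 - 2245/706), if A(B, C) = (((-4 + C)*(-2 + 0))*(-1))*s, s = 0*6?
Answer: 305477/81190 ≈ 3.7625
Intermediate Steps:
s = 0
A(B, C) = 0 (A(B, C) = (((-4 + C)*(-2 + 0))*(-1))*0 = (((-4 + C)*(-2))*(-1))*0 = ((8 - 2*C)*(-1))*0 = (-8 + 2*C)*0 = 0)
A(-40, 34) - (-201/345 - 2245/706) = 0 - (-201/345 - 2245/706) = 0 - (-201*1/345 - 2245*1/706) = 0 - (-67/115 - 2245/706) = 0 - 1*(-305477/81190) = 0 + 305477/81190 = 305477/81190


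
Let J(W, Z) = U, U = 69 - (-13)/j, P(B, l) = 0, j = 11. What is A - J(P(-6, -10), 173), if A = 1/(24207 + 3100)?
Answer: -21080993/300377 ≈ -70.182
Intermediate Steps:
A = 1/27307 ≈ 3.6621e-5
U = 772/11 (U = 69 - (-13)/11 = 69 - 1*(-13/11) = 69 + 13/11 = 772/11 ≈ 70.182)
J(W, Z) = 772/11
A - J(P(-6, -10), 173) = 1/27307 - 1*772/11 = 1/27307 - 772/11 = -21080993/300377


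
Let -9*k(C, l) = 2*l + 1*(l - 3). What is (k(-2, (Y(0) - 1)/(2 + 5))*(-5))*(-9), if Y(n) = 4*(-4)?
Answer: 360/7 ≈ 51.429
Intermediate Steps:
Y(n) = -16
k(C, l) = ⅓ - l/3 (k(C, l) = -(2*l + 1*(l - 3))/9 = -(2*l + 1*(-3 + l))/9 = -(2*l + (-3 + l))/9 = -(-3 + 3*l)/9 = ⅓ - l/3)
(k(-2, (Y(0) - 1)/(2 + 5))*(-5))*(-9) = ((⅓ - (-16 - 1)/(3*(2 + 5)))*(-5))*(-9) = ((⅓ - (-17)/(3*7))*(-5))*(-9) = ((⅓ - ⅓*(-17/7))*(-5))*(-9) = ((⅓ + 17/21)*(-5))*(-9) = ((8/7)*(-5))*(-9) = -40/7*(-9) = 360/7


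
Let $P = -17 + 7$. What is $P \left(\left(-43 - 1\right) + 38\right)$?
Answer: $60$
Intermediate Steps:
$P = -10$
$P \left(\left(-43 - 1\right) + 38\right) = - 10 \left(\left(-43 - 1\right) + 38\right) = - 10 \left(-44 + 38\right) = \left(-10\right) \left(-6\right) = 60$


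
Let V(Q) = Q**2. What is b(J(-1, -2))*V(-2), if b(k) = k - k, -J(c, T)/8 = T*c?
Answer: 0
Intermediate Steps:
J(c, T) = -8*T*c
b(k) = 0
b(J(-1, -2))*V(-2) = 0*(-2)**2 = 0*4 = 0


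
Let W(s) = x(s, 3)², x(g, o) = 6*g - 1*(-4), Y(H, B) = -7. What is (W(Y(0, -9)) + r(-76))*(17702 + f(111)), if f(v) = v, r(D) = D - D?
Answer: 25721972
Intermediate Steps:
r(D) = 0
x(g, o) = 4 + 6*g (x(g, o) = 6*g + 4 = 4 + 6*g)
W(s) = (4 + 6*s)²
(W(Y(0, -9)) + r(-76))*(17702 + f(111)) = (4*(2 + 3*(-7))² + 0)*(17702 + 111) = (4*(2 - 21)² + 0)*17813 = (4*(-19)² + 0)*17813 = (4*361 + 0)*17813 = (1444 + 0)*17813 = 1444*17813 = 25721972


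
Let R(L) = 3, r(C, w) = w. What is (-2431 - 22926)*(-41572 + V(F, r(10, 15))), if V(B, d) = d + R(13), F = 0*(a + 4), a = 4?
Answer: 1053684778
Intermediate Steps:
F = 0 (F = 0*(4 + 4) = 0*8 = 0)
V(B, d) = 3 + d (V(B, d) = d + 3 = 3 + d)
(-2431 - 22926)*(-41572 + V(F, r(10, 15))) = (-2431 - 22926)*(-41572 + (3 + 15)) = -25357*(-41572 + 18) = -25357*(-41554) = 1053684778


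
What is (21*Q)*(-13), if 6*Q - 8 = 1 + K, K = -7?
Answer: -91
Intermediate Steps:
Q = ⅓ (Q = 4/3 + (1 - 7)/6 = 4/3 + (⅙)*(-6) = 4/3 - 1 = ⅓ ≈ 0.33333)
(21*Q)*(-13) = (21*(⅓))*(-13) = 7*(-13) = -91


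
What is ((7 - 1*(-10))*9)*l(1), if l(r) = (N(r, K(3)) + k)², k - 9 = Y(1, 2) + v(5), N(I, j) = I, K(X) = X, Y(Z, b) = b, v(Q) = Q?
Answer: 44217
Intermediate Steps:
k = 16 (k = 9 + (2 + 5) = 9 + 7 = 16)
l(r) = (16 + r)² (l(r) = (r + 16)² = (16 + r)²)
((7 - 1*(-10))*9)*l(1) = ((7 - 1*(-10))*9)*(16 + 1)² = ((7 + 10)*9)*17² = (17*9)*289 = 153*289 = 44217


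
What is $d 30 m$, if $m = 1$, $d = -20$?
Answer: $-600$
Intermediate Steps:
$d 30 m = \left(-20\right) 30 \cdot 1 = \left(-600\right) 1 = -600$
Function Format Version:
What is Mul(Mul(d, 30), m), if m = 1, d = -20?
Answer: -600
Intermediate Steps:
Mul(Mul(d, 30), m) = Mul(Mul(-20, 30), 1) = Mul(-600, 1) = -600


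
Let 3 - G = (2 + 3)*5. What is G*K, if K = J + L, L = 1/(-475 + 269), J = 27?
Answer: -61171/103 ≈ -593.89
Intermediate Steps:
G = -22 (G = 3 - (2 + 3)*5 = 3 - 5*5 = 3 - 1*25 = 3 - 25 = -22)
L = -1/206 (L = 1/(-206) = -1/206 ≈ -0.0048544)
K = 5561/206 (K = 27 - 1/206 = 5561/206 ≈ 26.995)
G*K = -22*5561/206 = -61171/103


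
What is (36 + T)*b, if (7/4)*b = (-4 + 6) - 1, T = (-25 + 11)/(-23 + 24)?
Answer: 88/7 ≈ 12.571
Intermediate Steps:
T = -14 (T = -14/1 = -14*1 = -14)
b = 4/7 (b = 4*((-4 + 6) - 1)/7 = 4*(2 - 1)/7 = (4/7)*1 = 4/7 ≈ 0.57143)
(36 + T)*b = (36 - 14)*(4/7) = 22*(4/7) = 88/7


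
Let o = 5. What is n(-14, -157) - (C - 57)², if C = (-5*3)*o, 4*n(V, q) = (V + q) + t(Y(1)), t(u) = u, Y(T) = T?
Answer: -34933/2 ≈ -17467.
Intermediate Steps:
n(V, q) = ¼ + V/4 + q/4 (n(V, q) = ((V + q) + 1)/4 = (1 + V + q)/4 = ¼ + V/4 + q/4)
C = -75 (C = -5*3*5 = -15*5 = -75)
n(-14, -157) - (C - 57)² = (¼ + (¼)*(-14) + (¼)*(-157)) - (-75 - 57)² = (¼ - 7/2 - 157/4) - 1*(-132)² = -85/2 - 1*17424 = -85/2 - 17424 = -34933/2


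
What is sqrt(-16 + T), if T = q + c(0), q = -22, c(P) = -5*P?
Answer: I*sqrt(38) ≈ 6.1644*I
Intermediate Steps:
T = -22 (T = -22 - 5*0 = -22 + 0 = -22)
sqrt(-16 + T) = sqrt(-16 - 22) = sqrt(-38) = I*sqrt(38)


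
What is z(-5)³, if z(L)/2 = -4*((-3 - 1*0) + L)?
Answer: 262144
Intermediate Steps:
z(L) = 24 - 8*L (z(L) = 2*(-4*((-3 - 1*0) + L)) = 2*(-4*((-3 + 0) + L)) = 2*(-4*(-3 + L)) = 2*(12 - 4*L) = 24 - 8*L)
z(-5)³ = (24 - 8*(-5))³ = (24 + 40)³ = 64³ = 262144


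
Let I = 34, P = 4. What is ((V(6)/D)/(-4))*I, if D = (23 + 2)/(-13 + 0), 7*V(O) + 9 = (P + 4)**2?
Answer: 2431/70 ≈ 34.729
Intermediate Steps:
V(O) = 55/7 (V(O) = -9/7 + (4 + 4)**2/7 = -9/7 + (1/7)*8**2 = -9/7 + (1/7)*64 = -9/7 + 64/7 = 55/7)
D = -25/13 (D = 25/(-13) = 25*(-1/13) = -25/13 ≈ -1.9231)
((V(6)/D)/(-4))*I = ((55/(7*(-25/13)))/(-4))*34 = -55*(-13)/(28*25)*34 = -1/4*(-143/35)*34 = (143/140)*34 = 2431/70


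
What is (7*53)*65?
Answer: 24115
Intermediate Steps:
(7*53)*65 = 371*65 = 24115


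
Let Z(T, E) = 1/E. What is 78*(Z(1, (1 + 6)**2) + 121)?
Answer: 462540/49 ≈ 9439.6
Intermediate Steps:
78*(Z(1, (1 + 6)**2) + 121) = 78*(1/((1 + 6)**2) + 121) = 78*(1/(7**2) + 121) = 78*(1/49 + 121) = 78*(5930/49) = 462540/49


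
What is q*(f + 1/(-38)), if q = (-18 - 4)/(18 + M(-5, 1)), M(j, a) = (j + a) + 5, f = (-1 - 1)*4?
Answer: 3355/361 ≈ 9.2936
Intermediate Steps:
f = -8 (f = -2*4 = -8)
M(j, a) = 5 + a + j (M(j, a) = (a + j) + 5 = 5 + a + j)
q = -22/19 (q = (-18 - 4)/(18 + (5 + 1 - 5)) = -22/(18 + 1) = -22/19 ≈ -1.1579)
q*(f + 1/(-38)) = -22*(-8 + 1/(-38))/19 = -22*(-8 - 1/38)/19 = -22/19*(-305/38) = 3355/361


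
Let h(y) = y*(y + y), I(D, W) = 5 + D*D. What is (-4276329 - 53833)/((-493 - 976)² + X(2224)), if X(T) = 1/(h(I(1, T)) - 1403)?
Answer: -2881722811/1436123045 ≈ -2.0066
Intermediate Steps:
I(D, W) = 5 + D²
h(y) = 2*y² (h(y) = y*(2*y) = 2*y²)
X(T) = -1/1331 (X(T) = 1/(2*(5 + 1²)² - 1403) = 1/(2*(5 + 1)² - 1403) = 1/(2*6² - 1403) = 1/(2*36 - 1403) = 1/(72 - 1403) = 1/(-1331) = -1/1331)
(-4276329 - 53833)/((-493 - 976)² + X(2224)) = (-4276329 - 53833)/((-493 - 976)² - 1/1331) = -4330162/((-1469)² - 1/1331) = -4330162/(2157961 - 1/1331) = -4330162/2872246090/1331 = -4330162*1331/2872246090 = -2881722811/1436123045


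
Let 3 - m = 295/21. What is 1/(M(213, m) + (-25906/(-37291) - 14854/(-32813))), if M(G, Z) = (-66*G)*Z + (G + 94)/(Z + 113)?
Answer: 18338536560421/2848187219501283867 ≈ 6.4387e-6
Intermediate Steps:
m = -232/21 (m = 3 - 295/21 = -232/21 ≈ -11.048)
M(G, Z) = (94 + G)/(113 + Z) - 66*G*Z (M(G, Z) = -66*G*Z + (94 + G)/(113 + Z) = (94 + G)/(113 + Z) - 66*G*Z)
1/(M(213, m) + (-25906/(-37291) - 14854/(-32813))) = 1/((94 + 213 - 7458*213*(-232/21) - 66*213*(-232/21)**2)/(113 - 232/21) + (-25906/(-37291) - 14854/(-32813))) = 1/((94 + 213 + 122848176/7 - 66*213*53824/441)/(2141/21) + (-25906*(-1/37291) - 14854*(-1/32813))) = 1/(21*(94 + 213 + 122848176/7 - 84073088/49)/2141 + (25906/37291 + 14854/32813)) = 1/((21/2141)*(775879187/49) + 1403974092/1223629583) = 1/(2327637561/14987 + 1403974092/1223629583) = 1/(2848187219501283867/18338536560421) = 18338536560421/2848187219501283867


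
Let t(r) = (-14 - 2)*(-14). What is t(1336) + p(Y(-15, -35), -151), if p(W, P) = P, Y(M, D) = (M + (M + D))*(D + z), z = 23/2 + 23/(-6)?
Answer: 73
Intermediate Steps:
t(r) = 224 (t(r) = -16*(-14) = 224)
z = 23/3 (z = 23*(1/2) + 23*(-1/6) = 23/2 - 23/6 = 23/3 ≈ 7.6667)
Y(M, D) = (23/3 + D)*(D + 2*M) (Y(M, D) = (M + (M + D))*(D + 23/3) = (M + (D + M))*(23/3 + D) = (D + 2*M)*(23/3 + D) = (23/3 + D)*(D + 2*M))
t(1336) + p(Y(-15, -35), -151) = 224 - 151 = 73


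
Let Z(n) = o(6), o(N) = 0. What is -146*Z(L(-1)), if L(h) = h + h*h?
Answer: 0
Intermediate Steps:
L(h) = h + h**2
Z(n) = 0
-146*Z(L(-1)) = -146*0 = 0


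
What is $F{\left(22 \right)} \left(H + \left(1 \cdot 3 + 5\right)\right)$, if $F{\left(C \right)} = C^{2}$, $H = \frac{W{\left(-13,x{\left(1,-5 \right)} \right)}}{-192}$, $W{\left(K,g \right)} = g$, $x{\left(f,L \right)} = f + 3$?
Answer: $\frac{46343}{12} \approx 3861.9$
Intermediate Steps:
$x{\left(f,L \right)} = 3 + f$
$H = - \frac{1}{48}$ ($H = \frac{3 + 1}{-192} = 4 \left(- \frac{1}{192}\right) = - \frac{1}{48} \approx -0.020833$)
$F{\left(22 \right)} \left(H + \left(1 \cdot 3 + 5\right)\right) = 22^{2} \left(- \frac{1}{48} + \left(1 \cdot 3 + 5\right)\right) = 484 \left(- \frac{1}{48} + \left(3 + 5\right)\right) = 484 \left(- \frac{1}{48} + 8\right) = 484 \cdot \frac{383}{48} = \frac{46343}{12}$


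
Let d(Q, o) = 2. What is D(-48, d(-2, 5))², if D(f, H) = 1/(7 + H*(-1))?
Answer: 1/25 ≈ 0.040000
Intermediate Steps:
D(f, H) = 1/(7 - H)
D(-48, d(-2, 5))² = (-1/(-7 + 2))² = (-1/(-5))² = (-1*(-⅕))² = (⅕)² = 1/25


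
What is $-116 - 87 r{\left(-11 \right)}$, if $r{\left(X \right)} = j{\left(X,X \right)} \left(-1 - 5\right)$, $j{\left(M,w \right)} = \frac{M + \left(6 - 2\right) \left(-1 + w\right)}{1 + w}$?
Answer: $\frac{14819}{5} \approx 2963.8$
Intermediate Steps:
$j{\left(M,w \right)} = \frac{-4 + M + 4 w}{1 + w}$ ($j{\left(M,w \right)} = \frac{M + 4 \left(-1 + w\right)}{1 + w} = \frac{M + \left(-4 + 4 w\right)}{1 + w} = \frac{-4 + M + 4 w}{1 + w}$)
$r{\left(X \right)} = - \frac{6 \left(-4 + 5 X\right)}{1 + X}$ ($r{\left(X \right)} = \frac{-4 + X + 4 X}{1 + X} \left(-1 - 5\right) = \frac{-4 + 5 X}{1 + X} \left(-6\right) = - \frac{6 \left(-4 + 5 X\right)}{1 + X}$)
$-116 - 87 r{\left(-11 \right)} = -116 - 87 \frac{6 \left(4 - -55\right)}{1 - 11} = -116 - 87 \frac{6 \left(4 + 55\right)}{-10} = -116 - 87 \cdot 6 \left(- \frac{1}{10}\right) 59 = -116 - - \frac{15399}{5} = -116 + \frac{15399}{5} = \frac{14819}{5}$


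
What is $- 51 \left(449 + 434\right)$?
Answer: $-45033$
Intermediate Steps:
$- 51 \left(449 + 434\right) = \left(-51\right) 883 = -45033$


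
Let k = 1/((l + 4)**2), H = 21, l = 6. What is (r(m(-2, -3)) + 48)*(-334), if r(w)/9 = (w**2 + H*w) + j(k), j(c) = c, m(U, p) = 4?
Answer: -15833103/50 ≈ -3.1666e+5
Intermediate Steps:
k = 1/100 (k = 1/((6 + 4)**2) = 1/(10**2) = 1/100 ≈ 0.010000)
r(w) = 9/100 + 9*w**2 + 189*w (r(w) = 9*((w**2 + 21*w) + 1/100) = 9*(1/100 + w**2 + 21*w) = 9/100 + 9*w**2 + 189*w)
(r(m(-2, -3)) + 48)*(-334) = ((9/100 + 9*4**2 + 189*4) + 48)*(-334) = ((9/100 + 9*16 + 756) + 48)*(-334) = ((9/100 + 144 + 756) + 48)*(-334) = (90009/100 + 48)*(-334) = (94809/100)*(-334) = -15833103/50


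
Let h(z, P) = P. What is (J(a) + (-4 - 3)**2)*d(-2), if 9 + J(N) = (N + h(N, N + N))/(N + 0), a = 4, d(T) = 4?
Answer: 172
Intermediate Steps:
J(N) = -6 (J(N) = -9 + (N + (N + N))/(N + 0) = -9 + (N + 2*N)/N = -9 + (3*N)/N = -9 + 3 = -6)
(J(a) + (-4 - 3)**2)*d(-2) = (-6 + (-4 - 3)**2)*4 = (-6 + (-7)**2)*4 = (-6 + 49)*4 = 43*4 = 172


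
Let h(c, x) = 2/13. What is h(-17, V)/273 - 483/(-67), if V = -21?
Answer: 1714301/237783 ≈ 7.2095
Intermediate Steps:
h(c, x) = 2/13 (h(c, x) = 2*(1/13) = 2/13)
h(-17, V)/273 - 483/(-67) = (2/13)/273 - 483/(-67) = (2/13)*(1/273) - 483*(-1/67) = 2/3549 + 483/67 = 1714301/237783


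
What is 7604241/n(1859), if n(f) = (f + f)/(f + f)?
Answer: 7604241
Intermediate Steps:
n(f) = 1 (n(f) = (2*f)/((2*f)) = (2*f)*(1/(2*f)) = 1)
7604241/n(1859) = 7604241/1 = 7604241*1 = 7604241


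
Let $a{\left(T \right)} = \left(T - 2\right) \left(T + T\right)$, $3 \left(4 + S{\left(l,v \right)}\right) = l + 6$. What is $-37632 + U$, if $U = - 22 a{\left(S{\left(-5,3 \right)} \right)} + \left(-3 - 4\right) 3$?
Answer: $- \frac{347105}{9} \approx -38567.0$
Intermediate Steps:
$S{\left(l,v \right)} = -2 + \frac{l}{3}$ ($S{\left(l,v \right)} = -4 + \frac{l + 6}{3} = -4 + \frac{6 + l}{3} = -4 + \left(2 + \frac{l}{3}\right) = -2 + \frac{l}{3}$)
$a{\left(T \right)} = 2 T \left(-2 + T\right)$ ($a{\left(T \right)} = \left(-2 + T\right) 2 T = 2 T \left(-2 + T\right)$)
$U = - \frac{8417}{9}$ ($U = - 22 \cdot 2 \left(-2 + \frac{1}{3} \left(-5\right)\right) \left(-2 + \left(-2 + \frac{1}{3} \left(-5\right)\right)\right) + \left(-3 - 4\right) 3 = - 22 \cdot 2 \left(-2 - \frac{5}{3}\right) \left(-2 - \frac{11}{3}\right) - 21 = - 22 \cdot 2 \left(- \frac{11}{3}\right) \left(-2 - \frac{11}{3}\right) - 21 = - 22 \cdot 2 \left(- \frac{11}{3}\right) \left(- \frac{17}{3}\right) - 21 = \left(-22\right) \frac{374}{9} - 21 = - \frac{8228}{9} - 21 = - \frac{8417}{9} \approx -935.22$)
$-37632 + U = -37632 - \frac{8417}{9} = - \frac{347105}{9}$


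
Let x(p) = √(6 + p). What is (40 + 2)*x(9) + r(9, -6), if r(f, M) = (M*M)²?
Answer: 1296 + 42*√15 ≈ 1458.7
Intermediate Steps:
r(f, M) = M⁴ (r(f, M) = (M²)² = M⁴)
(40 + 2)*x(9) + r(9, -6) = (40 + 2)*√(6 + 9) + (-6)⁴ = 42*√15 + 1296 = 1296 + 42*√15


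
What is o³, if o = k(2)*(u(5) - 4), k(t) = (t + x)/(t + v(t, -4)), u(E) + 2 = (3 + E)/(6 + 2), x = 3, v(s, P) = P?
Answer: 15625/8 ≈ 1953.1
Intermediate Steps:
u(E) = -13/8 + E/8 (u(E) = -2 + (3 + E)/(6 + 2) = -2 + (3 + E)/8 = -2 + (3 + E)*(⅛) = -2 + (3/8 + E/8) = -13/8 + E/8)
k(t) = (3 + t)/(-4 + t) (k(t) = (t + 3)/(t - 4) = (3 + t)/(-4 + t))
o = 25/2 (o = ((3 + 2)/(-4 + 2))*((-13/8 + (⅛)*5) - 4) = (5/(-2))*((-13/8 + 5/8) - 4) = (-½*5)*(-1 - 4) = -5/2*(-5) = 25/2 ≈ 12.500)
o³ = (25/2)³ = 15625/8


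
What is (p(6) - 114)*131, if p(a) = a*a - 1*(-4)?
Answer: -9694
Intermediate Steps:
p(a) = 4 + a² (p(a) = a² + 4 = 4 + a²)
(p(6) - 114)*131 = ((4 + 6²) - 114)*131 = ((4 + 36) - 114)*131 = (40 - 114)*131 = -74*131 = -9694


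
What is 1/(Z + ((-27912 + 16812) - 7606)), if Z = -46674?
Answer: -1/65380 ≈ -1.5295e-5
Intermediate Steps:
1/(Z + ((-27912 + 16812) - 7606)) = 1/(-46674 + ((-27912 + 16812) - 7606)) = 1/(-46674 + (-11100 - 7606)) = 1/(-46674 - 18706) = 1/(-65380) = -1/65380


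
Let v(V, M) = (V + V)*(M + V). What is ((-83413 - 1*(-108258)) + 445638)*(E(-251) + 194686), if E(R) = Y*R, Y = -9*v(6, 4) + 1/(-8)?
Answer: 1753197971057/8 ≈ 2.1915e+11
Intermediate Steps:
v(V, M) = 2*V*(M + V) (v(V, M) = (2*V)*(M + V) = 2*V*(M + V))
Y = -8641/8 (Y = -18*6*(4 + 6) + 1/(-8) = -18*6*10 - ⅛ = -9*120 - ⅛ = -1080 - ⅛ = -8641/8 ≈ -1080.1)
E(R) = -8641*R/8
((-83413 - 1*(-108258)) + 445638)*(E(-251) + 194686) = ((-83413 - 1*(-108258)) + 445638)*(-8641/8*(-251) + 194686) = ((-83413 + 108258) + 445638)*(2168891/8 + 194686) = (24845 + 445638)*(3726379/8) = 470483*(3726379/8) = 1753197971057/8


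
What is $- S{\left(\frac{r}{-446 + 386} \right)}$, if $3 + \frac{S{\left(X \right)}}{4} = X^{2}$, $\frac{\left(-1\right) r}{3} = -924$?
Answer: $- \frac{213144}{25} \approx -8525.8$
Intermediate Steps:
$r = 2772$ ($r = \left(-3\right) \left(-924\right) = 2772$)
$S{\left(X \right)} = -12 + 4 X^{2}$
$- S{\left(\frac{r}{-446 + 386} \right)} = - (-12 + 4 \left(\frac{2772}{-446 + 386}\right)^{2}) = - (-12 + 4 \left(\frac{2772}{-60}\right)^{2}) = - (-12 + 4 \left(2772 \left(- \frac{1}{60}\right)\right)^{2}) = - (-12 + 4 \left(- \frac{231}{5}\right)^{2}) = - (-12 + 4 \cdot \frac{53361}{25}) = - (-12 + \frac{213444}{25}) = \left(-1\right) \frac{213144}{25} = - \frac{213144}{25}$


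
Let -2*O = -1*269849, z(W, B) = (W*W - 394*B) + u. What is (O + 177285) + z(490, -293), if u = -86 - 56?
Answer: 1335219/2 ≈ 6.6761e+5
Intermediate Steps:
u = -142
z(W, B) = -142 + W² - 394*B (z(W, B) = (W*W - 394*B) - 142 = (W² - 394*B) - 142 = -142 + W² - 394*B)
O = 269849/2 (O = -(-1)*269849/2 = -½*(-269849) = 269849/2 ≈ 1.3492e+5)
(O + 177285) + z(490, -293) = (269849/2 + 177285) + (-142 + 490² - 394*(-293)) = 624419/2 + (-142 + 240100 + 115442) = 624419/2 + 355400 = 1335219/2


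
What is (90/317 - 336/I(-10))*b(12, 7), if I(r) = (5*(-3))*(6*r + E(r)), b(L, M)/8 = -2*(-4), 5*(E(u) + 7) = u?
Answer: -285056/109365 ≈ -2.6065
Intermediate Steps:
E(u) = -7 + u/5
b(L, M) = 64 (b(L, M) = 8*(-2*(-4)) = 8*8 = 64)
I(r) = 105 - 93*r (I(r) = (5*(-3))*(6*r + (-7 + r/5)) = -15*(-7 + 31*r/5) = 105 - 93*r)
(90/317 - 336/I(-10))*b(12, 7) = (90/317 - 336/(105 - 93*(-10)))*64 = (90*(1/317) - 336/(105 + 930))*64 = (90/317 - 336/1035)*64 = (90/317 - 336*1/1035)*64 = (90/317 - 112/345)*64 = -4454/109365*64 = -285056/109365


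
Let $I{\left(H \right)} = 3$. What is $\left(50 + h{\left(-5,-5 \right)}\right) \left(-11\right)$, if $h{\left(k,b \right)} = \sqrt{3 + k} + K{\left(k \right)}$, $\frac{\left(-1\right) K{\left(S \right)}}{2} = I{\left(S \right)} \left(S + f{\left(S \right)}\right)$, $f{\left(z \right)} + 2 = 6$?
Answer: $-616 - 11 i \sqrt{2} \approx -616.0 - 15.556 i$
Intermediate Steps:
$f{\left(z \right)} = 4$ ($f{\left(z \right)} = -2 + 6 = 4$)
$K{\left(S \right)} = -24 - 6 S$ ($K{\left(S \right)} = - 2 \cdot 3 \left(S + 4\right) = - 2 \cdot 3 \left(4 + S\right) = - 2 \left(12 + 3 S\right) = -24 - 6 S$)
$h{\left(k,b \right)} = -24 + \sqrt{3 + k} - 6 k$ ($h{\left(k,b \right)} = \sqrt{3 + k} - \left(24 + 6 k\right) = -24 + \sqrt{3 + k} - 6 k$)
$\left(50 + h{\left(-5,-5 \right)}\right) \left(-11\right) = \left(50 - \left(-6 - \sqrt{3 - 5}\right)\right) \left(-11\right) = \left(50 + \left(-24 + \sqrt{-2} + 30\right)\right) \left(-11\right) = \left(50 + \left(-24 + i \sqrt{2} + 30\right)\right) \left(-11\right) = \left(50 + \left(6 + i \sqrt{2}\right)\right) \left(-11\right) = \left(56 + i \sqrt{2}\right) \left(-11\right) = -616 - 11 i \sqrt{2}$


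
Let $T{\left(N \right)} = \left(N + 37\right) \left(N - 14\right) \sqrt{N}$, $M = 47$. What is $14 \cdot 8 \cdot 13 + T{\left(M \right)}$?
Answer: $1456 + 2772 \sqrt{47} \approx 20460.0$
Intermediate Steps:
$T{\left(N \right)} = \sqrt{N} \left(-14 + N\right) \left(37 + N\right)$ ($T{\left(N \right)} = \left(37 + N\right) \left(-14 + N\right) \sqrt{N} = \left(-14 + N\right) \left(37 + N\right) \sqrt{N} = \sqrt{N} \left(-14 + N\right) \left(37 + N\right)$)
$14 \cdot 8 \cdot 13 + T{\left(M \right)} = 14 \cdot 8 \cdot 13 + \sqrt{47} \left(-518 + 47^{2} + 23 \cdot 47\right) = 112 \cdot 13 + \sqrt{47} \left(-518 + 2209 + 1081\right) = 1456 + \sqrt{47} \cdot 2772 = 1456 + 2772 \sqrt{47}$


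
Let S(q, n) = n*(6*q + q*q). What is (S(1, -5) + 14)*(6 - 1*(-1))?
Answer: -147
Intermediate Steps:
S(q, n) = n*(q**2 + 6*q) (S(q, n) = n*(6*q + q**2) = n*(q**2 + 6*q))
(S(1, -5) + 14)*(6 - 1*(-1)) = (-5*1*(6 + 1) + 14)*(6 - 1*(-1)) = (-5*1*7 + 14)*(6 + 1) = (-35 + 14)*7 = -21*7 = -147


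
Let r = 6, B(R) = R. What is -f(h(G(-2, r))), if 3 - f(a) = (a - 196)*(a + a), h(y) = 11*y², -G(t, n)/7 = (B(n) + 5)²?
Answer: 124548419466391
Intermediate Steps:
G(t, n) = -7*(5 + n)² (G(t, n) = -7*(n + 5)² = -7*(5 + n)²)
f(a) = 3 - 2*a*(-196 + a) (f(a) = 3 - (a - 196)*(a + a) = 3 - (-196 + a)*2*a = 3 - 2*a*(-196 + a))
-f(h(G(-2, r))) = -(3 - 2*290521*(5 + 6)⁸ + 392*(11*(-7*(5 + 6)²)²)) = -(3 - 2*(11*(-7*11²)²)² + 392*(11*(-7*11²)²)) = -(3 - 2*(11*(-7*121)²)² + 392*(11*(-7*121)²)) = -(3 - 2*(11*(-847)²)² + 392*(11*(-847)²)) = -(3 - 2*(11*717409)² + 392*(11*717409)) = -(3 - 2*7891499² + 392*7891499) = -(3 - 2*62275756467001 + 3093467608) = -(3 - 124551512934002 + 3093467608) = -1*(-124548419466391) = 124548419466391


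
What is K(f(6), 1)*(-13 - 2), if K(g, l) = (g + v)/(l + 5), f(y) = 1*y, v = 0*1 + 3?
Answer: -45/2 ≈ -22.500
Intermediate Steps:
v = 3 (v = 0 + 3 = 3)
f(y) = y
K(g, l) = (3 + g)/(5 + l) (K(g, l) = (g + 3)/(l + 5) = (3 + g)/(5 + l))
K(f(6), 1)*(-13 - 2) = ((3 + 6)/(5 + 1))*(-13 - 2) = (9/6)*(-15) = ((1/6)*9)*(-15) = (3/2)*(-15) = -45/2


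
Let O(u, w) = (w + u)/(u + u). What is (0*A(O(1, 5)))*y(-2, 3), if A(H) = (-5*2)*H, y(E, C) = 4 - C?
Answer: 0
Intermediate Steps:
O(u, w) = (u + w)/(2*u) (O(u, w) = (u + w)/((2*u)) = (u + w)*(1/(2*u)) = (u + w)/(2*u))
A(H) = -10*H
(0*A(O(1, 5)))*y(-2, 3) = (0*(-5*(1 + 5)/1))*(4 - 1*3) = (0*(-5*6))*(4 - 3) = (0*(-10*3))*1 = (0*(-30))*1 = 0*1 = 0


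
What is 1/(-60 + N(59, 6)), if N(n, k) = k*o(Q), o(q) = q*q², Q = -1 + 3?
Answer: -1/12 ≈ -0.083333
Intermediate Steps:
Q = 2
o(q) = q³
N(n, k) = 8*k (N(n, k) = k*2³ = k*8 = 8*k)
1/(-60 + N(59, 6)) = 1/(-60 + 8*6) = 1/(-60 + 48) = 1/(-12) = -1/12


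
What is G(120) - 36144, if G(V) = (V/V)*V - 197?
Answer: -36221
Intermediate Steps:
G(V) = -197 + V (G(V) = 1*V - 197 = V - 197 = -197 + V)
G(120) - 36144 = (-197 + 120) - 36144 = -77 - 36144 = -36221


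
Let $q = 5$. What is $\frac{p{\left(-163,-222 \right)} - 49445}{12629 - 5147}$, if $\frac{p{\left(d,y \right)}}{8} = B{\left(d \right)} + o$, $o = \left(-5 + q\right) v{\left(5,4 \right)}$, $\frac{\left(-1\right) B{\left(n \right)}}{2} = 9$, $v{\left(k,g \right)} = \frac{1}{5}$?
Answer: $- \frac{49589}{7482} \approx -6.6278$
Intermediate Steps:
$v{\left(k,g \right)} = \frac{1}{5}$
$B{\left(n \right)} = -18$ ($B{\left(n \right)} = \left(-2\right) 9 = -18$)
$o = 0$ ($o = \left(-5 + 5\right) \frac{1}{5} = 0 \cdot \frac{1}{5} = 0$)
$p{\left(d,y \right)} = -144$ ($p{\left(d,y \right)} = 8 \left(-18 + 0\right) = 8 \left(-18\right) = -144$)
$\frac{p{\left(-163,-222 \right)} - 49445}{12629 - 5147} = \frac{-144 - 49445}{12629 - 5147} = - \frac{49589}{7482}$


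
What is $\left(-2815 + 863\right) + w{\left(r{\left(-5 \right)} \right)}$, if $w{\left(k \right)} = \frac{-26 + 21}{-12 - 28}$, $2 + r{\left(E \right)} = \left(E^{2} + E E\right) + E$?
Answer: $- \frac{15615}{8} \approx -1951.9$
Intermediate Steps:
$r{\left(E \right)} = -2 + E + 2 E^{2}$ ($r{\left(E \right)} = -2 + \left(\left(E^{2} + E E\right) + E\right) = -2 + \left(\left(E^{2} + E^{2}\right) + E\right) = -2 + \left(2 E^{2} + E\right) = -2 + \left(E + 2 E^{2}\right) = -2 + E + 2 E^{2}$)
$w{\left(k \right)} = \frac{1}{8}$ ($w{\left(k \right)} = - \frac{5}{-40} = \left(-5\right) \left(- \frac{1}{40}\right) = \frac{1}{8}$)
$\left(-2815 + 863\right) + w{\left(r{\left(-5 \right)} \right)} = \left(-2815 + 863\right) + \frac{1}{8} = -1952 + \frac{1}{8} = - \frac{15615}{8}$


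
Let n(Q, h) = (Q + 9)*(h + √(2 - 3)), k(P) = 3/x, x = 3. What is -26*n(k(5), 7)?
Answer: -1820 - 260*I ≈ -1820.0 - 260.0*I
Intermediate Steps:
k(P) = 1 (k(P) = 3/3 = 3*(⅓) = 1)
n(Q, h) = (9 + Q)*(I + h) (n(Q, h) = (9 + Q)*(h + √(-1)) = (9 + Q)*(h + I) = (9 + Q)*(I + h))
-26*n(k(5), 7) = -26*(9*I + 9*7 + I*1 + 1*7) = -26*(9*I + 63 + I + 7) = -26*(70 + 10*I) = -1820 - 260*I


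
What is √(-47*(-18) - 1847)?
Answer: I*√1001 ≈ 31.639*I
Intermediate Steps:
√(-47*(-18) - 1847) = √(846 - 1847) = √(-1001) = I*√1001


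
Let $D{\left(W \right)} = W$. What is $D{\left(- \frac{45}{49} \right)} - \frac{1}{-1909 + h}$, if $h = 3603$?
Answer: $- \frac{10897}{11858} \approx -0.91896$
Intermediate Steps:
$D{\left(- \frac{45}{49} \right)} - \frac{1}{-1909 + h} = - \frac{45}{49} - \frac{1}{-1909 + 3603} = \left(-45\right) \frac{1}{49} - \frac{1}{1694} = - \frac{45}{49} - \frac{1}{1694} = - \frac{10897}{11858}$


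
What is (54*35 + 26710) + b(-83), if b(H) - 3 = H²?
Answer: 35492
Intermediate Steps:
b(H) = 3 + H²
(54*35 + 26710) + b(-83) = (54*35 + 26710) + (3 + (-83)²) = (1890 + 26710) + (3 + 6889) = 28600 + 6892 = 35492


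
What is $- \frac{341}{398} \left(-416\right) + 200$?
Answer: $\frac{110728}{199} \approx 556.42$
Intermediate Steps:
$- \frac{341}{398} \left(-416\right) + 200 = \left(-341\right) \frac{1}{398} \left(-416\right) + 200 = \left(- \frac{341}{398}\right) \left(-416\right) + 200 = \frac{70928}{199} + 200 = \frac{110728}{199}$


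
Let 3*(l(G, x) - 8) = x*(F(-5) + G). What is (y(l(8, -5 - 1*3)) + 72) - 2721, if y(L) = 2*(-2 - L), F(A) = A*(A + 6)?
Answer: -2653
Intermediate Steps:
F(A) = A*(6 + A)
l(G, x) = 8 + x*(-5 + G)/3 (l(G, x) = 8 + (x*(-5*(6 - 5) + G))/3 = 8 + (x*(-5*1 + G))/3 = 8 + (x*(-5 + G))/3 = 8 + x*(-5 + G)/3)
y(L) = -4 - 2*L
(y(l(8, -5 - 1*3)) + 72) - 2721 = ((-4 - 2*(8 - 5*(-5 - 1*3)/3 + (1/3)*8*(-5 - 1*3))) + 72) - 2721 = ((-4 - 2*(8 - 5*(-5 - 3)/3 + (1/3)*8*(-5 - 3))) + 72) - 2721 = ((-4 - 2*(8 - 5/3*(-8) + (1/3)*8*(-8))) + 72) - 2721 = ((-4 - 2*(8 + 40/3 - 64/3)) + 72) - 2721 = ((-4 - 2*0) + 72) - 2721 = ((-4 + 0) + 72) - 2721 = (-4 + 72) - 2721 = 68 - 2721 = -2653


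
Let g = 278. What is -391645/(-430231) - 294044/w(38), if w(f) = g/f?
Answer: -2403575600461/59802109 ≈ -40192.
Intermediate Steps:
w(f) = 278/f
-391645/(-430231) - 294044/w(38) = -391645/(-430231) - 294044/(278/38) = -391645*(-1/430231) - 294044/(278*(1/38)) = 391645/430231 - 294044/139/19 = 391645/430231 - 294044*19/139 = 391645/430231 - 5586836/139 = -2403575600461/59802109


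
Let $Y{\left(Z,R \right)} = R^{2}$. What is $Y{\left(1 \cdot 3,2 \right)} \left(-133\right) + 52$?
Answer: $-480$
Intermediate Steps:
$Y{\left(1 \cdot 3,2 \right)} \left(-133\right) + 52 = 2^{2} \left(-133\right) + 52 = 4 \left(-133\right) + 52 = -532 + 52 = -480$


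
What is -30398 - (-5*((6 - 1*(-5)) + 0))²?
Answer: -33423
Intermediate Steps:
-30398 - (-5*((6 - 1*(-5)) + 0))² = -30398 - (-5*((6 + 5) + 0))² = -30398 - (-5*(11 + 0))² = -30398 - (-5*11)² = -30398 - 1*(-55)² = -30398 - 1*3025 = -30398 - 3025 = -33423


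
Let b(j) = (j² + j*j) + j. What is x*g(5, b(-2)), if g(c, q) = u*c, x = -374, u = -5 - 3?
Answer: 14960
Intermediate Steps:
u = -8
b(j) = j + 2*j² (b(j) = (j² + j²) + j = 2*j² + j = j + 2*j²)
g(c, q) = -8*c
x*g(5, b(-2)) = -(-2992)*5 = -374*(-40) = 14960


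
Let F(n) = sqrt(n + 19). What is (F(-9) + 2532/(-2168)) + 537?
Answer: 290421/542 + sqrt(10) ≈ 538.99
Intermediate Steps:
F(n) = sqrt(19 + n)
(F(-9) + 2532/(-2168)) + 537 = (sqrt(19 - 9) + 2532/(-2168)) + 537 = (sqrt(10) + 2532*(-1/2168)) + 537 = (sqrt(10) - 633/542) + 537 = (-633/542 + sqrt(10)) + 537 = 290421/542 + sqrt(10)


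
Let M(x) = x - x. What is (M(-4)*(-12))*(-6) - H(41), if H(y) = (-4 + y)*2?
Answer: -74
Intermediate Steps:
M(x) = 0
H(y) = -8 + 2*y
(M(-4)*(-12))*(-6) - H(41) = (0*(-12))*(-6) - (-8 + 2*41) = 0*(-6) - (-8 + 82) = 0 - 1*74 = 0 - 74 = -74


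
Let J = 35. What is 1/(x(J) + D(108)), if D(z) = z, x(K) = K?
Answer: 1/143 ≈ 0.0069930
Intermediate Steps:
1/(x(J) + D(108)) = 1/(35 + 108) = 1/143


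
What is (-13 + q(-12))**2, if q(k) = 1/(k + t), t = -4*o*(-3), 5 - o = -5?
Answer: 1968409/11664 ≈ 168.76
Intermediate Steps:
o = 10 (o = 5 - 1*(-5) = 5 + 5 = 10)
t = 120 (t = -4*10*(-3) = -40*(-3) = 120)
q(k) = 1/(120 + k) (q(k) = 1/(k + 120) = 1/(120 + k))
(-13 + q(-12))**2 = (-13 + 1/(120 - 12))**2 = (-13 + 1/108)**2 = (-1403/108)**2 = 1968409/11664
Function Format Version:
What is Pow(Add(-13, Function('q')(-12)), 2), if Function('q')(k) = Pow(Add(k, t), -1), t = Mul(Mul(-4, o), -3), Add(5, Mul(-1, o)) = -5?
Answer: Rational(1968409, 11664) ≈ 168.76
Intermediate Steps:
o = 10 (o = Add(5, Mul(-1, -5)) = Add(5, 5) = 10)
t = 120 (t = Mul(Mul(-4, 10), -3) = Mul(-40, -3) = 120)
Function('q')(k) = Pow(Add(120, k), -1) (Function('q')(k) = Pow(Add(k, 120), -1) = Pow(Add(120, k), -1))
Pow(Add(-13, Function('q')(-12)), 2) = Pow(Add(-13, Pow(Add(120, -12), -1)), 2) = Pow(Add(-13, Pow(108, -1)), 2) = Pow(Add(-13, Rational(1, 108)), 2) = Pow(Rational(-1403, 108), 2) = Rational(1968409, 11664)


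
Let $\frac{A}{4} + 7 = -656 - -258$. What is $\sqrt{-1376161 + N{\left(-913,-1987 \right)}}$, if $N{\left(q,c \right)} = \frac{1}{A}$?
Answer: $\frac{i \sqrt{11146904105}}{90} \approx 1173.1 i$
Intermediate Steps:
$A = -1620$ ($A = -28 + 4 \left(-656 - -258\right) = -28 + 4 \left(-656 + 258\right) = -28 + 4 \left(-398\right) = -28 - 1592 = -1620$)
$N{\left(q,c \right)} = - \frac{1}{1620}$ ($N{\left(q,c \right)} = \frac{1}{-1620} = - \frac{1}{1620}$)
$\sqrt{-1376161 + N{\left(-913,-1987 \right)}} = \sqrt{-1376161 - \frac{1}{1620}} = \sqrt{- \frac{2229380821}{1620}} = \frac{i \sqrt{11146904105}}{90}$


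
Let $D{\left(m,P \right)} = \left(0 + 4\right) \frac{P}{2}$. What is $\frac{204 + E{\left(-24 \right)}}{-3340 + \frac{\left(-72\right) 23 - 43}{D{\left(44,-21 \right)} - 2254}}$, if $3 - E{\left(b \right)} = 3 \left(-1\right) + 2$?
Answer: $- \frac{477568}{7666941} \approx -0.062289$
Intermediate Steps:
$D{\left(m,P \right)} = 2 P$ ($D{\left(m,P \right)} = 4 P \frac{1}{2} = 4 \frac{P}{2} = 2 P$)
$E{\left(b \right)} = 4$ ($E{\left(b \right)} = 3 - \left(3 \left(-1\right) + 2\right) = 3 - \left(-3 + 2\right) = 3 - -1 = 3 + 1 = 4$)
$\frac{204 + E{\left(-24 \right)}}{-3340 + \frac{\left(-72\right) 23 - 43}{D{\left(44,-21 \right)} - 2254}} = \frac{204 + 4}{-3340 + \frac{\left(-72\right) 23 - 43}{2 \left(-21\right) - 2254}} = \frac{208}{-3340 + \frac{-1656 - 43}{-42 - 2254}} = \frac{208}{-3340 - \frac{1699}{-2296}} = \frac{208}{-3340 - - \frac{1699}{2296}} = \frac{208}{-3340 + \frac{1699}{2296}} = \frac{208}{- \frac{7666941}{2296}} = 208 \left(- \frac{2296}{7666941}\right) = - \frac{477568}{7666941}$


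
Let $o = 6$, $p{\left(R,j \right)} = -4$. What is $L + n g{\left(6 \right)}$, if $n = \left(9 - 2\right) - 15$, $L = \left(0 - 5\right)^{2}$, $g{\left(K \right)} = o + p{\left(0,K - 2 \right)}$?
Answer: $9$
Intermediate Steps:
$g{\left(K \right)} = 2$ ($g{\left(K \right)} = 6 - 4 = 2$)
$L = 25$ ($L = \left(-5\right)^{2} = 25$)
$n = -8$ ($n = 7 - 15 = -8$)
$L + n g{\left(6 \right)} = 25 - 16 = 9$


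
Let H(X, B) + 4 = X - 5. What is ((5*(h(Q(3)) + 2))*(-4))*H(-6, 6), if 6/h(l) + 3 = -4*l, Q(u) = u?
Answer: 480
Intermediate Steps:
H(X, B) = -9 + X (H(X, B) = -4 + (X - 5) = -4 + (-5 + X) = -9 + X)
h(l) = 6/(-3 - 4*l)
((5*(h(Q(3)) + 2))*(-4))*H(-6, 6) = ((5*(-6/(3 + 4*3) + 2))*(-4))*(-9 - 6) = ((5*(-6/(3 + 12) + 2))*(-4))*(-15) = ((5*(-6/15 + 2))*(-4))*(-15) = ((5*(-6*1/15 + 2))*(-4))*(-15) = ((5*(-⅖ + 2))*(-4))*(-15) = ((5*(8/5))*(-4))*(-15) = (8*(-4))*(-15) = -32*(-15) = 480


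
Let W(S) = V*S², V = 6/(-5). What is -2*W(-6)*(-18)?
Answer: -7776/5 ≈ -1555.2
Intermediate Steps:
V = -6/5 (V = 6*(-⅕) = -6/5 ≈ -1.2000)
W(S) = -6*S²/5
-2*W(-6)*(-18) = -(-12)*(-6)²/5*(-18) = -(-12)*36/5*(-18) = -2*(-216/5)*(-18) = (432/5)*(-18) = -7776/5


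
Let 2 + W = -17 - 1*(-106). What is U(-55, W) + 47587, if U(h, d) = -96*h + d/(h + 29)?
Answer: 1374455/26 ≈ 52864.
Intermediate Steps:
W = 87 (W = -2 + (-17 - 1*(-106)) = -2 + (-17 + 106) = -2 + 89 = 87)
U(h, d) = -96*h + d/(29 + h)
U(-55, W) + 47587 = (87 - 2784*(-55) - 96*(-55)²)/(29 - 55) + 47587 = (87 + 153120 - 96*3025)/(-26) + 47587 = -(87 + 153120 - 290400)/26 + 47587 = -1/26*(-137193) + 47587 = 137193/26 + 47587 = 1374455/26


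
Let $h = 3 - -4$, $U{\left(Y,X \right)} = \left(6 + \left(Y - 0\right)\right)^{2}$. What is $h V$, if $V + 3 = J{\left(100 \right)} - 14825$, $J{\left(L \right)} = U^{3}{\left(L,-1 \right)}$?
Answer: $9929633681996$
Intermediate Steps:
$U{\left(Y,X \right)} = \left(6 + Y\right)^{2}$ ($U{\left(Y,X \right)} = \left(6 + \left(Y + 0\right)\right)^{2} = \left(6 + Y\right)^{2}$)
$J{\left(L \right)} = \left(6 + L\right)^{6}$ ($J{\left(L \right)} = \left(\left(6 + L\right)^{2}\right)^{3} = \left(6 + L\right)^{6}$)
$V = 1418519097428$ ($V = -3 - \left(14825 - \left(6 + 100\right)^{6}\right) = -3 - \left(14825 - 106^{6}\right) = -3 + \left(1418519112256 - 14825\right) = -3 + 1418519097431 = 1418519097428$)
$h = 7$ ($h = 3 + 4 = 7$)
$h V = 7 \cdot 1418519097428 = 9929633681996$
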